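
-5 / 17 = -0.29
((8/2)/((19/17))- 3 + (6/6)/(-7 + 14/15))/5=0.08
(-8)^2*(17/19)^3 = 314432/6859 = 45.84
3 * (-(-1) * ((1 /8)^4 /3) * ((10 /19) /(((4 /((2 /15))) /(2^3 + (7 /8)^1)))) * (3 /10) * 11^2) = 0.00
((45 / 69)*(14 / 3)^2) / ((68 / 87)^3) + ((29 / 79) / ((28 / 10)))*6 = 30525566025 / 999815152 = 30.53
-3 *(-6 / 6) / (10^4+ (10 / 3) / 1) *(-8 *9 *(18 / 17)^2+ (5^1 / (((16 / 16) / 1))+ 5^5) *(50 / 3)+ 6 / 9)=15.62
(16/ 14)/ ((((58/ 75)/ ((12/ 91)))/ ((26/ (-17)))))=-7200/ 24157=-0.30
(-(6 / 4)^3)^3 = -19683 / 512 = -38.44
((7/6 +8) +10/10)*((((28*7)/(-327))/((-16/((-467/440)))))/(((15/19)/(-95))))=503906543/10359360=48.64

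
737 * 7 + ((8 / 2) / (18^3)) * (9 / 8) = 6686065 / 1296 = 5159.00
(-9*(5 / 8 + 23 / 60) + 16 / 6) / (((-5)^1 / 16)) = 20.51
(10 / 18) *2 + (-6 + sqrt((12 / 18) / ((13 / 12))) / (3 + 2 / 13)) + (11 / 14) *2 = -3.07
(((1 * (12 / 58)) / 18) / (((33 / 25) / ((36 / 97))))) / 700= 0.00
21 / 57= 7 / 19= 0.37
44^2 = 1936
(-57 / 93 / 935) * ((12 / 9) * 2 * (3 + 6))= -456 / 28985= -0.02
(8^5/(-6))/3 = -16384/9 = -1820.44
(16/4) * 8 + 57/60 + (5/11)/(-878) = 3182261/96580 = 32.95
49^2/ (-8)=-2401/ 8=-300.12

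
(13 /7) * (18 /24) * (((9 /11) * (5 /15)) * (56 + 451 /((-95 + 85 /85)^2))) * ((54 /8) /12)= 521516151 /43543808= 11.98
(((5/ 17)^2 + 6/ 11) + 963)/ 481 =3063386/ 1529099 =2.00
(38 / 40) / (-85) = -19 / 1700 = -0.01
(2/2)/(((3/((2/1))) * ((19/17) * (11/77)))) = 238/57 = 4.18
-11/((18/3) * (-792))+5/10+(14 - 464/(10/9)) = -870691/2160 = -403.10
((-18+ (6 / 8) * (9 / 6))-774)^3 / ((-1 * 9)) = 28141743087 / 512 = 54964341.97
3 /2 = 1.50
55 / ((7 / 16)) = 880 / 7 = 125.71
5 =5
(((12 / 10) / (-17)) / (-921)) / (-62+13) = -2 / 1278655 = -0.00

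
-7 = -7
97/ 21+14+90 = 2281/ 21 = 108.62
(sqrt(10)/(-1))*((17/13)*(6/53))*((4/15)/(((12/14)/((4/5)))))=-0.12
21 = 21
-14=-14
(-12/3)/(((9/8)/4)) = -128/9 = -14.22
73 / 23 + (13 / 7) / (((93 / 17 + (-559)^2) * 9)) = 24431134813 / 7697479230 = 3.17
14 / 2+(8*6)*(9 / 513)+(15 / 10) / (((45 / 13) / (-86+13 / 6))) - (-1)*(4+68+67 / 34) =2644493 / 58140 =45.48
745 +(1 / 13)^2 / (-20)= 2518099 / 3380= 745.00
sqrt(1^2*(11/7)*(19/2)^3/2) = 19*sqrt(1463)/28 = 25.95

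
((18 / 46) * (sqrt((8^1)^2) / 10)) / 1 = 36 / 115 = 0.31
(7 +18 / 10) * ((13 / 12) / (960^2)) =143 / 13824000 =0.00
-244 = -244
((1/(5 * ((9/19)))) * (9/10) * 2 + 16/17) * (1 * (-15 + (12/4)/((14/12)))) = -62901/2975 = -21.14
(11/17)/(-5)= -11/85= -0.13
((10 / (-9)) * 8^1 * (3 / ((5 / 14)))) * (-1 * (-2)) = -448 / 3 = -149.33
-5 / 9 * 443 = -2215 / 9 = -246.11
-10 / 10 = -1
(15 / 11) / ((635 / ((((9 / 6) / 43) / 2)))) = 9 / 240284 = 0.00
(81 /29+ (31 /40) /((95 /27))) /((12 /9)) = 996219 /440800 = 2.26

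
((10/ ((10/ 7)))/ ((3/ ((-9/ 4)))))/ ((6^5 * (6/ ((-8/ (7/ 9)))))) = 1/ 864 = 0.00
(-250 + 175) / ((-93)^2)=-25 / 2883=-0.01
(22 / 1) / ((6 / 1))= 11 / 3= 3.67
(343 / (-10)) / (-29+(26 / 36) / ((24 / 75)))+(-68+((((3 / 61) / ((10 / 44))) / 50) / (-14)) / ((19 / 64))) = -260561985956 / 3905395375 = -66.72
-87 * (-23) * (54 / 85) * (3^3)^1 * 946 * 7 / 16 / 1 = 14205446.23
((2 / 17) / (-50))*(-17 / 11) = 1 / 275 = 0.00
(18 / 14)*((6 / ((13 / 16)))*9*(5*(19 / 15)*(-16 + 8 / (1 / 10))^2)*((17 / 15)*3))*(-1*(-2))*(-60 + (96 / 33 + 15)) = -3175473217536 / 5005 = -634460183.32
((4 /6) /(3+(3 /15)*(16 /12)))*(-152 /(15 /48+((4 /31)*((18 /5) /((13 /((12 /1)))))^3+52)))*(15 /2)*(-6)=24.47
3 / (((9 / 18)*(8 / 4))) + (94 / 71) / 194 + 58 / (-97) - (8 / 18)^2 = 1233598 / 557847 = 2.21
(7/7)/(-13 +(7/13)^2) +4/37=0.03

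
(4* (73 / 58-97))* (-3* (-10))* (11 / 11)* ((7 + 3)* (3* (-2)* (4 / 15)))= 5330880 / 29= 183823.45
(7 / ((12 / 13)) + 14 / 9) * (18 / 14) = 47 / 4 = 11.75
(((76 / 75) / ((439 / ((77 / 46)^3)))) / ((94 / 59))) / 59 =8674127 / 75312513300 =0.00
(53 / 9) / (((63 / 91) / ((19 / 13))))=1007 / 81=12.43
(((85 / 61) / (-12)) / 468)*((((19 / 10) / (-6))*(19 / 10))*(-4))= -0.00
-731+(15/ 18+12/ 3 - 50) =-4657/ 6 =-776.17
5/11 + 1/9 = 56/99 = 0.57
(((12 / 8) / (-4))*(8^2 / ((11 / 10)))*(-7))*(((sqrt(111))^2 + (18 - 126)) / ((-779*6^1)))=-840 / 8569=-0.10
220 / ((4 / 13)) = 715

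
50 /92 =25 /46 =0.54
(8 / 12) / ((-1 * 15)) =-2 / 45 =-0.04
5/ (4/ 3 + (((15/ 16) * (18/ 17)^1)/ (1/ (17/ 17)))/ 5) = 3.26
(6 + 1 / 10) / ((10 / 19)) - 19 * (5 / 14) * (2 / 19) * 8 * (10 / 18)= 53017 / 6300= 8.42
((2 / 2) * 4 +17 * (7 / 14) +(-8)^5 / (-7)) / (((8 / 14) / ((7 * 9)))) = 4139793 / 8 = 517474.12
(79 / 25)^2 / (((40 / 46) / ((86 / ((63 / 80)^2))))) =790060672 / 496125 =1592.46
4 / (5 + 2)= 4 / 7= 0.57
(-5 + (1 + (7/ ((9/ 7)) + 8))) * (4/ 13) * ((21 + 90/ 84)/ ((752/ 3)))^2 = 8115885/ 360226048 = 0.02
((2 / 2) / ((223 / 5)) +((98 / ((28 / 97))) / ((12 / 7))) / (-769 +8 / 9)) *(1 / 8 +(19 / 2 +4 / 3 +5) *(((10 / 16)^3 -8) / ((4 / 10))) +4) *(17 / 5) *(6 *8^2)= 411855765563 / 4424320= 93089.05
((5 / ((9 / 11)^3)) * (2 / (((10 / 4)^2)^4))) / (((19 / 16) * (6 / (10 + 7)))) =92680192 / 3246328125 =0.03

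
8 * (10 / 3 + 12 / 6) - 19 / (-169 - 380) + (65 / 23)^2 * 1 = 14720872 / 290421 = 50.69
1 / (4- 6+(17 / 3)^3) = 27 / 4859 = 0.01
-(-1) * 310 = 310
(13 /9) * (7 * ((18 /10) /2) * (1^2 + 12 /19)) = 2821 /190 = 14.85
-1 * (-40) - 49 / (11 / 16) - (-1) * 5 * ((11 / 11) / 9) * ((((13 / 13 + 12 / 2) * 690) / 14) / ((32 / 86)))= 255463 / 528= 483.83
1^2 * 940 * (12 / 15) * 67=50384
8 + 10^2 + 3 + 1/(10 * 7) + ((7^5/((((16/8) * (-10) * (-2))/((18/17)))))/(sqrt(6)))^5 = 7771/70 + 2932917071205091238064909 * sqrt(6)/36348339200000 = 197647277551.15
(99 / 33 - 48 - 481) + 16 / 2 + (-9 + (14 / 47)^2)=-1163947 / 2209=-526.91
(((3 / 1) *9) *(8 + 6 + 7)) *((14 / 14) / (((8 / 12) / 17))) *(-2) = -28917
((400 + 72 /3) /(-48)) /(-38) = 0.23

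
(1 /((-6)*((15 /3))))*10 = -1 /3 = -0.33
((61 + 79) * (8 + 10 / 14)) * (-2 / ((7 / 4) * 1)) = -9760 / 7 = -1394.29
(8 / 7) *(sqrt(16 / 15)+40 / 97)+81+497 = 32 *sqrt(15) / 105+392782 / 679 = 579.65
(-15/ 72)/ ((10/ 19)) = -19/ 48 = -0.40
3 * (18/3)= 18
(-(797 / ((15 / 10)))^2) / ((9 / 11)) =-27949196 / 81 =-345051.80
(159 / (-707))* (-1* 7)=159 / 101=1.57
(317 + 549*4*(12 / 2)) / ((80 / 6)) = 40479 / 40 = 1011.98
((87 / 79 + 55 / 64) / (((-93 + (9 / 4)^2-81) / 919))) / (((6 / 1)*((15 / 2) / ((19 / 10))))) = -173090893 / 384366600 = -0.45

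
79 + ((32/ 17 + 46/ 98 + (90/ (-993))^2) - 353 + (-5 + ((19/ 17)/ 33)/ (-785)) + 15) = -618570026360656/ 2364202028265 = -261.64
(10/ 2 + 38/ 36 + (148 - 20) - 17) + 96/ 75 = 53251/ 450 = 118.34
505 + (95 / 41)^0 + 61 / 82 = 41553 / 82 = 506.74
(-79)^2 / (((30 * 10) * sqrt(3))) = 6241 * sqrt(3) / 900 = 12.01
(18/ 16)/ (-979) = -9/ 7832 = -0.00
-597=-597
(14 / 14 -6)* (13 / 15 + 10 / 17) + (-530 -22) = -28523 / 51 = -559.27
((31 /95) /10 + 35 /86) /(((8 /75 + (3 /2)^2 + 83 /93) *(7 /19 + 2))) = 9052 /158455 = 0.06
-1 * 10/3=-10/3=-3.33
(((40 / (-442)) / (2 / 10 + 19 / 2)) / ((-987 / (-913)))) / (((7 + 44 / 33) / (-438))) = 3199152 / 7052773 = 0.45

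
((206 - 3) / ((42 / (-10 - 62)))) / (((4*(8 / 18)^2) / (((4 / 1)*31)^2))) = -6772167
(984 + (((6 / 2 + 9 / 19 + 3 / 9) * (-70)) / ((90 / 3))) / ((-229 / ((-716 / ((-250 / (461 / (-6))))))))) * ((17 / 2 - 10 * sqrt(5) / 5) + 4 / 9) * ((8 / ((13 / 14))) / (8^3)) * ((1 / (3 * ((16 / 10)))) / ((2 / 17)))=274439735758601 / 1055601331200 - 1704594632041 * sqrt(5) / 29322259200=129.99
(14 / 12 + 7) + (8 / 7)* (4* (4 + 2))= 1495 / 42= 35.60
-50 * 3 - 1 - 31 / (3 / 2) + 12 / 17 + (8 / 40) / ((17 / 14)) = -43553 / 255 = -170.80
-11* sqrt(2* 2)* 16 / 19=-352 / 19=-18.53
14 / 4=7 / 2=3.50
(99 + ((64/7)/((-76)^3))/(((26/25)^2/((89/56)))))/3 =179940377047/5452740384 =33.00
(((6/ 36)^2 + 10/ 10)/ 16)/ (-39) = -37/ 22464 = -0.00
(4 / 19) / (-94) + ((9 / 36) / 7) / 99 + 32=79208021 / 2475396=32.00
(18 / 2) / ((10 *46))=9 / 460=0.02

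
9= 9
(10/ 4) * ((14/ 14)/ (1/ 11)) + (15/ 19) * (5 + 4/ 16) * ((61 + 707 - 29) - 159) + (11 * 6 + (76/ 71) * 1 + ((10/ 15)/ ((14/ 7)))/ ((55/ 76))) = 1112470213/ 445170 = 2498.98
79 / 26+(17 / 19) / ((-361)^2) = 195612263 / 64378574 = 3.04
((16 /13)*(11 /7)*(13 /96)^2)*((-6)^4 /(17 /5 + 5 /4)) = 2145 /217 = 9.88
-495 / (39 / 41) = -6765 / 13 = -520.38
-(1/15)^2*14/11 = -14/2475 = -0.01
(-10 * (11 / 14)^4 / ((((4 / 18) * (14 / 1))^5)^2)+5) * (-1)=-28446482223376445755 / 5689347494685704192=-5.00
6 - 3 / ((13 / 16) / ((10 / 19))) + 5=2237 / 247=9.06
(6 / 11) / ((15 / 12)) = 24 / 55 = 0.44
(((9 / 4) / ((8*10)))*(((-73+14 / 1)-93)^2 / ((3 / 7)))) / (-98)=-1083 / 70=-15.47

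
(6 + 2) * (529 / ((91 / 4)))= 16928 / 91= 186.02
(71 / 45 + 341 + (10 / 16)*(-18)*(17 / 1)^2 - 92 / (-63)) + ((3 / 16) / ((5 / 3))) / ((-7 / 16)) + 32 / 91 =-15872861 / 5460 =-2907.12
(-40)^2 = 1600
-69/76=-0.91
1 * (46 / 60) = 23 / 30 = 0.77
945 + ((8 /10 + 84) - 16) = 5069 /5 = 1013.80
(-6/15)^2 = 4/25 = 0.16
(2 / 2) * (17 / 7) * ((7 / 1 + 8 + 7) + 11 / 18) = 6919 / 126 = 54.91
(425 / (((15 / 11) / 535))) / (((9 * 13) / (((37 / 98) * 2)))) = 18508325 / 17199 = 1076.13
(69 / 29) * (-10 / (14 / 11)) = -3795 / 203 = -18.69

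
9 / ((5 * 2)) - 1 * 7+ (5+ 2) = 9 / 10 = 0.90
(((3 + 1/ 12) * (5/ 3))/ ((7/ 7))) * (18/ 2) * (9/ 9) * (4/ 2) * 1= 185/ 2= 92.50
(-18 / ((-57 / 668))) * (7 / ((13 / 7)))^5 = 1132160797992 / 7054567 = 160486.22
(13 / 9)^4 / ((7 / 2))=57122 / 45927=1.24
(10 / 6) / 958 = 5 / 2874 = 0.00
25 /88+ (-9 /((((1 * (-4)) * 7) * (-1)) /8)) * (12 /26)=-7229 /8008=-0.90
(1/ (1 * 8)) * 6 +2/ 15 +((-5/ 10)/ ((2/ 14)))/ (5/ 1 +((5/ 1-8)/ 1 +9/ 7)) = -251/ 1380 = -0.18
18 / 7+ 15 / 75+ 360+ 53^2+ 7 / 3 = 333281 / 105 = 3174.10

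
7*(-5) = -35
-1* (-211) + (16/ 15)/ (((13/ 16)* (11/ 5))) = 90775/ 429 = 211.60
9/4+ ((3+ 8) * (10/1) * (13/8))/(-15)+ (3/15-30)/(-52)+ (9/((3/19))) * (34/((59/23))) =34349233/46020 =746.40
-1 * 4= -4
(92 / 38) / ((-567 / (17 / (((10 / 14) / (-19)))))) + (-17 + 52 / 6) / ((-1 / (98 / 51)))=123544 / 6885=17.94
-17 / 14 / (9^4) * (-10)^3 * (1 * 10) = 85000 / 45927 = 1.85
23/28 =0.82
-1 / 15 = -0.07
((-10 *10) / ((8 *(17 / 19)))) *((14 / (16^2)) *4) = -3325 / 1088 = -3.06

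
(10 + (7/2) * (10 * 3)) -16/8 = 113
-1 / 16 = -0.06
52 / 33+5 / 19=1153 / 627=1.84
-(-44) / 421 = 44 / 421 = 0.10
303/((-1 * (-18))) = 101/6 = 16.83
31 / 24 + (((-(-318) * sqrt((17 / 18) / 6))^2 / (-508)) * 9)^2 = 61570423241 / 774192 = 79528.62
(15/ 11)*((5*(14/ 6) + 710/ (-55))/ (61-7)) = -205/ 6534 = -0.03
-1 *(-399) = 399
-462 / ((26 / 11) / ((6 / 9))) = -1694 / 13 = -130.31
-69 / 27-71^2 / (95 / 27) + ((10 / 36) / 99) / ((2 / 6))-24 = -82345613 / 56430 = -1459.25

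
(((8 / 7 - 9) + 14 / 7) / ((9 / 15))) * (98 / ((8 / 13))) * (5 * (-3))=93275 / 4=23318.75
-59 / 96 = -0.61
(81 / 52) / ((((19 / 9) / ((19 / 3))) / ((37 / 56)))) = 8991 / 2912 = 3.09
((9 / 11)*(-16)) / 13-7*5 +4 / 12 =-15304 / 429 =-35.67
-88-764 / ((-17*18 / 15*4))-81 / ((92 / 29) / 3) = -728363 / 4692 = -155.24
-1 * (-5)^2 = -25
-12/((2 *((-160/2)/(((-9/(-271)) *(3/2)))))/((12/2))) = 243/10840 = 0.02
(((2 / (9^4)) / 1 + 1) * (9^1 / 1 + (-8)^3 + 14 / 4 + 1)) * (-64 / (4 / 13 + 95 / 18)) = 5444034752 / 952803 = 5713.70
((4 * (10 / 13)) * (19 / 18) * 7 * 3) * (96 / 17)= 85120 / 221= 385.16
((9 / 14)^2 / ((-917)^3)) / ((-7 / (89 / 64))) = 7209 / 67708328463104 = 0.00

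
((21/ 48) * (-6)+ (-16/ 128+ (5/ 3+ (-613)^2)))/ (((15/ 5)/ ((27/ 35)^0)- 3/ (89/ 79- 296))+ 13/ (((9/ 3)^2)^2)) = 945379470825/ 7976956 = 118513.81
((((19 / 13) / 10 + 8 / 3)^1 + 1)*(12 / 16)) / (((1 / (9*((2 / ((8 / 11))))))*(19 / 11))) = 1619343 / 39520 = 40.98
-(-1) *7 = 7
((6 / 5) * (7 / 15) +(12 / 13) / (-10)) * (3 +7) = 304 / 65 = 4.68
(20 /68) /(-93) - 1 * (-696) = 1100371 /1581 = 696.00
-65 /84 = -0.77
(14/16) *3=21/8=2.62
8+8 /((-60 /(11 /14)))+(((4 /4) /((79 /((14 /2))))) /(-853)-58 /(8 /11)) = -2033675213 /28302540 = -71.85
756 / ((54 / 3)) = 42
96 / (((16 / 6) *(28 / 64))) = 576 / 7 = 82.29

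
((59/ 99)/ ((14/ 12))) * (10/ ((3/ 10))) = 17.03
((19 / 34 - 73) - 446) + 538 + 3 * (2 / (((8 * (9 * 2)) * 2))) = 15977 / 816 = 19.58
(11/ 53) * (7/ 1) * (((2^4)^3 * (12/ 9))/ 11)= 114688/ 159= 721.31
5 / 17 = 0.29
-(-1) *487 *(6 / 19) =2922 / 19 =153.79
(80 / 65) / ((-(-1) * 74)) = 8 / 481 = 0.02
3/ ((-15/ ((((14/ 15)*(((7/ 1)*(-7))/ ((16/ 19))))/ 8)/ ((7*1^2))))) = 931/ 4800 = 0.19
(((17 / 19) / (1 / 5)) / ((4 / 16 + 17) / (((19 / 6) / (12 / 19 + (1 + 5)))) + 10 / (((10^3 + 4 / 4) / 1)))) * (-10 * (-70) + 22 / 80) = 9056600553 / 104461208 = 86.70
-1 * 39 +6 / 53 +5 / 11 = -22406 / 583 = -38.43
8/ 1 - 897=-889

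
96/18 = 16/3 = 5.33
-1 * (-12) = 12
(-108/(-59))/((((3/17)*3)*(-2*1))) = -102/59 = -1.73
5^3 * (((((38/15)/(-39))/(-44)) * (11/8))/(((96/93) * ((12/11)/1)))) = 161975/718848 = 0.23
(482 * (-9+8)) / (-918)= 241 / 459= 0.53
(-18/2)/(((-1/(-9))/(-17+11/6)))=2457/2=1228.50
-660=-660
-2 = -2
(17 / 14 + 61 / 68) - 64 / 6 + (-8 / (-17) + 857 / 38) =392543 / 27132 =14.47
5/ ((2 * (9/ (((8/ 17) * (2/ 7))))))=40/ 1071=0.04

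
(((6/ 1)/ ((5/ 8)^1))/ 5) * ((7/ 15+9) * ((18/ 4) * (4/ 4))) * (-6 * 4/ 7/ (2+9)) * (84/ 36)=-81792/ 1375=-59.49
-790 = -790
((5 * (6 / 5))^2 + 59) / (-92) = -95 / 92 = -1.03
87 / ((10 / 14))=609 / 5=121.80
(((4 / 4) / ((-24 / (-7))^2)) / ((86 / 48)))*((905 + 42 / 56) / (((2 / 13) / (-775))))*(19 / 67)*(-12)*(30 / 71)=509746589625 / 1636408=311503.36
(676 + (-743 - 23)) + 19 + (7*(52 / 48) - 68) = -131.42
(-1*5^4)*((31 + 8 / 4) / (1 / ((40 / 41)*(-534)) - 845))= 440550000 / 18049241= 24.41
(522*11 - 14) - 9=5719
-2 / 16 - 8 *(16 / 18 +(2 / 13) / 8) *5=-34117 / 936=-36.45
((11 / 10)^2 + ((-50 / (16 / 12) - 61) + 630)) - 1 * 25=50771 / 100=507.71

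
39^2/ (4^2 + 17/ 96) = 146016/ 1553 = 94.02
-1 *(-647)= 647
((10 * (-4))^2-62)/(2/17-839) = -26146/14261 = -1.83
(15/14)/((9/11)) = 55/42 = 1.31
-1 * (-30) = 30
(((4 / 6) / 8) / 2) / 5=1 / 120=0.01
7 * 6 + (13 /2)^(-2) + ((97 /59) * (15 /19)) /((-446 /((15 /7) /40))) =198841740107 /4731678224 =42.02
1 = 1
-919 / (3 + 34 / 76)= -34922 / 131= -266.58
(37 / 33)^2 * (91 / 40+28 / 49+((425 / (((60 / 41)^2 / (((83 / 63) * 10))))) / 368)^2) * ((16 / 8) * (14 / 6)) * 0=0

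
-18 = -18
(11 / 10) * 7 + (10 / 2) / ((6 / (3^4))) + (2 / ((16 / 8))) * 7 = 411 / 5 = 82.20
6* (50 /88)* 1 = 75 /22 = 3.41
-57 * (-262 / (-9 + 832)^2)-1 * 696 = -471406050 / 677329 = -695.98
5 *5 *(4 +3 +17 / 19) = 3750 / 19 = 197.37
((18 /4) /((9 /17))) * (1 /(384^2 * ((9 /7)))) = 0.00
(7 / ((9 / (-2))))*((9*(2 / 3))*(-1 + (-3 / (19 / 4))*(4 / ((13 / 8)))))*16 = 282688 / 741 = 381.50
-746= -746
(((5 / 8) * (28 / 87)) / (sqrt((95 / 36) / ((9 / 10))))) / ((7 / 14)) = 21 * sqrt(38) / 551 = 0.23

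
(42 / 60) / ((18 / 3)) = 7 / 60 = 0.12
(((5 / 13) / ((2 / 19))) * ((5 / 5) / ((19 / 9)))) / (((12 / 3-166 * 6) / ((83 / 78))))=-1245 / 670592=-0.00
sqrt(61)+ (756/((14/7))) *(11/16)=sqrt(61)+ 2079/8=267.69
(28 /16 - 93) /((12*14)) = -365 /672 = -0.54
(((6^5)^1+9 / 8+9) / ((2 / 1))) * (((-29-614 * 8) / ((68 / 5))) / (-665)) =307769949 / 144704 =2126.89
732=732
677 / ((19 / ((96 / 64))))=2031 / 38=53.45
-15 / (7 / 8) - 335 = -2465 / 7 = -352.14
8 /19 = 0.42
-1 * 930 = -930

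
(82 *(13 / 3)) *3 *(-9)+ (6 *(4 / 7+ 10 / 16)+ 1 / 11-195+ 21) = -3006305 / 308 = -9760.73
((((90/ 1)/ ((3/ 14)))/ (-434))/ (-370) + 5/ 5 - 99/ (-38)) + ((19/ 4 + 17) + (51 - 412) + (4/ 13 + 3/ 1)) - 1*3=-380013047/ 1133236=-335.33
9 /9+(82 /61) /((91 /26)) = 591 /427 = 1.38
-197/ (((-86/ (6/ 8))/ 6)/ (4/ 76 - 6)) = -200349/ 3268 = -61.31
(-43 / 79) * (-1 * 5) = 215 / 79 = 2.72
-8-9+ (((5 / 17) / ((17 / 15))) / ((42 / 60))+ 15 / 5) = -27572 / 2023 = -13.63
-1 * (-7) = 7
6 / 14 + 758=5309 / 7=758.43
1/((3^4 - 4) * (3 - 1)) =1/154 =0.01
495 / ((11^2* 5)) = 9 / 11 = 0.82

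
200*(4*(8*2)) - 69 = 12731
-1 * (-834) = 834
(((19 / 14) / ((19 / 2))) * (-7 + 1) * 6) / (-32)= 9 / 56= 0.16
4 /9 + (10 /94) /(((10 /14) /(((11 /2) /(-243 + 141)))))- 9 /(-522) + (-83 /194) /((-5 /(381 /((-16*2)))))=-3658097357 /6473050560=-0.57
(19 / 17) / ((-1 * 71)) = -19 / 1207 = -0.02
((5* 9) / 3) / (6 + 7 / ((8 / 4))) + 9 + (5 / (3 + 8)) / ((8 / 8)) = 2306 / 209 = 11.03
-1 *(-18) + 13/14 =265/14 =18.93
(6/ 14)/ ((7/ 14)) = 6/ 7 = 0.86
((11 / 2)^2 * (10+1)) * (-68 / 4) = -22627 / 4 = -5656.75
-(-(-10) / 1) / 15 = -2 / 3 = -0.67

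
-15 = -15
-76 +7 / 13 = -981 / 13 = -75.46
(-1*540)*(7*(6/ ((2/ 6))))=-68040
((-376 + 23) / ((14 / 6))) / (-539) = 0.28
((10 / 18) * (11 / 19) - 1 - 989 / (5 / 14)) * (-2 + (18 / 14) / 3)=26050706 / 5985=4352.67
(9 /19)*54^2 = 1381.26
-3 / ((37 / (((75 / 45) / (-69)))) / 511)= 2555 / 2553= 1.00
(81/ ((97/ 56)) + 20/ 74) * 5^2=4220050/ 3589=1175.83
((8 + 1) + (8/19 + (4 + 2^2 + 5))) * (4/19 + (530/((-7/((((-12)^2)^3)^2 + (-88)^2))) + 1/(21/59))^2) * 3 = 11065983538842425061263335799491474/361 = 30653694013413919837294560000000.00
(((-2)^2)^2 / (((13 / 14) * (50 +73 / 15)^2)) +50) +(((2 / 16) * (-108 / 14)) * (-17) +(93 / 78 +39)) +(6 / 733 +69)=2441090599729 / 13901500396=175.60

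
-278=-278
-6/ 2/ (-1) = 3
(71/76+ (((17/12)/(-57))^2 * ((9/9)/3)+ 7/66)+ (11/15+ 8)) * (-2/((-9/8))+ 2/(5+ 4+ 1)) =67150625579/3473830800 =19.33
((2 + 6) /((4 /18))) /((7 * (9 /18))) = 10.29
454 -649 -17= -212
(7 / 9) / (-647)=-7 / 5823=-0.00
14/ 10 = 7/ 5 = 1.40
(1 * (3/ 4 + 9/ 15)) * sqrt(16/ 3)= 9 * sqrt(3)/ 5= 3.12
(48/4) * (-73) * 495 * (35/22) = -689850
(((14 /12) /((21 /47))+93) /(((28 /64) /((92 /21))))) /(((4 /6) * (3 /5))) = 3166640 /1323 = 2393.53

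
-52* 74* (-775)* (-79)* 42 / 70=-141356280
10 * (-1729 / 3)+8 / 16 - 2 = -34589 / 6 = -5764.83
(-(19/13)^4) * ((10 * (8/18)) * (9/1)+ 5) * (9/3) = -615.99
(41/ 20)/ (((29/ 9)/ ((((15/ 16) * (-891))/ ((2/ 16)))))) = -986337/ 232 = -4251.45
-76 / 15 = -5.07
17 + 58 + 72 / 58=2211 / 29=76.24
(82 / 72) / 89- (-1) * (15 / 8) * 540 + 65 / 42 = 22743347 / 22428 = 1014.06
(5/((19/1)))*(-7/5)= -7/19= -0.37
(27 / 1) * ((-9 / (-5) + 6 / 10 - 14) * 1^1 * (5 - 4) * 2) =-3132 / 5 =-626.40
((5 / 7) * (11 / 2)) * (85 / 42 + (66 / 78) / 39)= 798545 / 99372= 8.04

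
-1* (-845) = 845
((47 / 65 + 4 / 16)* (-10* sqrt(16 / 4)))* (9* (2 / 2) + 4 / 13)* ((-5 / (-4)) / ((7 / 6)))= -459195 / 2366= -194.08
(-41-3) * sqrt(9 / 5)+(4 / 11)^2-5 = -132 * sqrt(5) / 5-589 / 121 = -63.90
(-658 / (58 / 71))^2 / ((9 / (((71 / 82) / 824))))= 38740644551 / 511422192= 75.75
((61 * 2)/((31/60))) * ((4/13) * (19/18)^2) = 880840/10881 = 80.95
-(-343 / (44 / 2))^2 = -243.08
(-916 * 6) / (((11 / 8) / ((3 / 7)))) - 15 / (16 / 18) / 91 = -13719501 / 8008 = -1713.22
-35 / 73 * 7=-245 / 73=-3.36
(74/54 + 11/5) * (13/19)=6266/2565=2.44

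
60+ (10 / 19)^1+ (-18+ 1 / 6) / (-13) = 91733 / 1482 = 61.90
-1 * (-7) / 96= 7 / 96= 0.07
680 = 680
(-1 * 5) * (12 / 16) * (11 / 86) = -165 / 344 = -0.48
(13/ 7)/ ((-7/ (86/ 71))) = -1118/ 3479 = -0.32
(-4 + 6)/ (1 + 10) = 2/ 11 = 0.18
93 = 93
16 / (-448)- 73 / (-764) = 80 / 1337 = 0.06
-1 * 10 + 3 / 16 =-157 / 16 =-9.81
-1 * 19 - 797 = -816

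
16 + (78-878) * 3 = -2384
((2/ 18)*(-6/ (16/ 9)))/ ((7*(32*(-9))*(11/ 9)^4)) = 2187/ 26236672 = 0.00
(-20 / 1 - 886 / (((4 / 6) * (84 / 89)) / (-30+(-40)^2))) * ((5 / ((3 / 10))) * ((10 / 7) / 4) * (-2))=1289603125 / 49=26318431.12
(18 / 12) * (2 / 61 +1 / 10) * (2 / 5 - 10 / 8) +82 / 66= 864077 / 805200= 1.07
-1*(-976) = 976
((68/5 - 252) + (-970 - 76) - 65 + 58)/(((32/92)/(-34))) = 2524687/20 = 126234.35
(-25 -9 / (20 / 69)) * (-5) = 1121 / 4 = 280.25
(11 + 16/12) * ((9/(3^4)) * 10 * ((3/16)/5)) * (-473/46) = -17501/3312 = -5.28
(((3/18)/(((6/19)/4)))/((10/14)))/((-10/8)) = -532/225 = -2.36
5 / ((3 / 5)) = 25 / 3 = 8.33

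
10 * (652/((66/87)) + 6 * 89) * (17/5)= 521152/11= 47377.45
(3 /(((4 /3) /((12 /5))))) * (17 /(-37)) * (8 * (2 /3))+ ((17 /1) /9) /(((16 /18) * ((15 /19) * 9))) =-516817 /39960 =-12.93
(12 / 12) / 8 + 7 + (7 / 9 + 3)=785 / 72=10.90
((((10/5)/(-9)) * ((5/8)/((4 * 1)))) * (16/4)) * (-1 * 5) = 25/36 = 0.69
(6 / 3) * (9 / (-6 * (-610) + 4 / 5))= 0.00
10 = 10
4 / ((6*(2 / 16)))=16 / 3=5.33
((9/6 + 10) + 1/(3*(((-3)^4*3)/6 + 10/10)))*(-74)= -212047/249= -851.59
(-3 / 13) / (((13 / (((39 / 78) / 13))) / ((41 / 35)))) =-123 / 153790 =-0.00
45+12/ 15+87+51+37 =220.80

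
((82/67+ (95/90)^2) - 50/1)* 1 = -1034645/21708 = -47.66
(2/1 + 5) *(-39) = -273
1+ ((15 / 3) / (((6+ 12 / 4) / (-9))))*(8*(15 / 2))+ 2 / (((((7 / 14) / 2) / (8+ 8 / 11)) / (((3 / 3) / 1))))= -2521 / 11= -229.18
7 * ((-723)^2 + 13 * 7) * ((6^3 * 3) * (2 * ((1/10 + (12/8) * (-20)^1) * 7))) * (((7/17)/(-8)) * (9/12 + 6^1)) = 5863221328419/17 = 344895372259.94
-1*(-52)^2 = -2704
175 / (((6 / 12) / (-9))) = -3150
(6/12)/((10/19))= 19/20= 0.95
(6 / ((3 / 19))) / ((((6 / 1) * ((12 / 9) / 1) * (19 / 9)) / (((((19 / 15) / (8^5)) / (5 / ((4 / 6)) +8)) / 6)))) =19 / 20316160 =0.00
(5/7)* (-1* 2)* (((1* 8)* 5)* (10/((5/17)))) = -13600/7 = -1942.86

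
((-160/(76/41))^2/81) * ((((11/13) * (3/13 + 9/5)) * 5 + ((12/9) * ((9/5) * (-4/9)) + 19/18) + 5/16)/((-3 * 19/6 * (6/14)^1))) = -200.91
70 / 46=1.52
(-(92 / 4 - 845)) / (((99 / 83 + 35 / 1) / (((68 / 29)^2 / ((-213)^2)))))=26289752 / 9551550693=0.00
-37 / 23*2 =-74 / 23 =-3.22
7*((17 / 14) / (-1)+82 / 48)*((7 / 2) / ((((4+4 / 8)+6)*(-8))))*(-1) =83 / 576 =0.14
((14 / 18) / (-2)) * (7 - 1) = -7 / 3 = -2.33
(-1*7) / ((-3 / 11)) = 77 / 3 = 25.67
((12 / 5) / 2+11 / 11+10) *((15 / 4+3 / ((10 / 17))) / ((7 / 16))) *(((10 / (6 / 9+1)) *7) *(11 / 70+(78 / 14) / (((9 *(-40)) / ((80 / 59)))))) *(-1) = -176412 / 125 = -1411.30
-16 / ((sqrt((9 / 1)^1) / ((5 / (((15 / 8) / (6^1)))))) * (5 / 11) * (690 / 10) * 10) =-1408 / 5175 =-0.27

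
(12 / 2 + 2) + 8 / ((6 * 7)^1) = 172 / 21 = 8.19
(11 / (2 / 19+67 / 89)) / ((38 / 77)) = 75383 / 2902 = 25.98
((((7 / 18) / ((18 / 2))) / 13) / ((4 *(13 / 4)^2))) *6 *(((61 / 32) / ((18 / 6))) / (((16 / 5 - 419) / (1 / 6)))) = -305 / 2536954992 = -0.00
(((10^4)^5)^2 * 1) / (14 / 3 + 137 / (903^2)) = 8154090000000000000000000000000000000000000000 / 3805379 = 2142779996420855846421605000000000000000.00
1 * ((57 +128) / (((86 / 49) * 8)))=13.18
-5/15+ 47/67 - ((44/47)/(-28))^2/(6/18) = 7936871/21756441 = 0.36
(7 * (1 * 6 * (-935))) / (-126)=935 / 3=311.67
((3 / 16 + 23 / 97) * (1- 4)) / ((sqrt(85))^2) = -1977 / 131920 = -0.01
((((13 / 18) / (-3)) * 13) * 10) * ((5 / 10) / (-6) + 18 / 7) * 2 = -176605 / 1134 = -155.74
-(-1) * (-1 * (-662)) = 662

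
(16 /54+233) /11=6299 /297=21.21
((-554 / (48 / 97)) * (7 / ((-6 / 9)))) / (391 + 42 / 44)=2068913 / 68984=29.99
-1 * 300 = -300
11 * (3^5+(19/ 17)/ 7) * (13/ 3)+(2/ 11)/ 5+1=227601989/ 19635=11591.65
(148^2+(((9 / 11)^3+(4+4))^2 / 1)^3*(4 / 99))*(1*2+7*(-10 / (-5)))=602604.72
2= 2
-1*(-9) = 9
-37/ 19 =-1.95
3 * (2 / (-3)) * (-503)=1006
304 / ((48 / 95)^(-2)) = 36864 / 475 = 77.61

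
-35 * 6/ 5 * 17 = -714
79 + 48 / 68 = 1355 / 17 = 79.71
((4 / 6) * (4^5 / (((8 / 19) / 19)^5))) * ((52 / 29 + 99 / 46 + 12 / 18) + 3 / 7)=643827796617.16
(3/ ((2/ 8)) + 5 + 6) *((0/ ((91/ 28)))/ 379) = 0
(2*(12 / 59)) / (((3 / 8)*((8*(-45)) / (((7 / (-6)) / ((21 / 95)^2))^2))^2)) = 265368172515625 / 97567287202224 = 2.72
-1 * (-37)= 37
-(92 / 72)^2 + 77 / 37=5375 / 11988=0.45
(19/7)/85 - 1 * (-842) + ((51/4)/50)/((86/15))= 344712399/409360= 842.08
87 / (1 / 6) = 522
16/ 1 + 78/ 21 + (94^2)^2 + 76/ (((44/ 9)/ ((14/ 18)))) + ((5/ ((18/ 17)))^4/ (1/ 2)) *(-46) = 157680429902729/ 2020788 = 78029179.66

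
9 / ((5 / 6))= 54 / 5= 10.80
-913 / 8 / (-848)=913 / 6784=0.13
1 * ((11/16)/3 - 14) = -13.77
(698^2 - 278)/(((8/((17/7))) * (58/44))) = 45527581/406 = 112136.90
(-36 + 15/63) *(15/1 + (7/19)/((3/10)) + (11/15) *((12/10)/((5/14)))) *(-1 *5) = 100018931/29925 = 3342.32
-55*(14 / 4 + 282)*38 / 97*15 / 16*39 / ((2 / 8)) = -349066575 / 388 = -899656.12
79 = 79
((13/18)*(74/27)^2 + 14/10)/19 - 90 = -55872653/623295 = -89.64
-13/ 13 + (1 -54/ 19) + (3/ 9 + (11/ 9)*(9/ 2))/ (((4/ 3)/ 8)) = 611/ 19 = 32.16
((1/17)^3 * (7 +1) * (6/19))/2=24/93347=0.00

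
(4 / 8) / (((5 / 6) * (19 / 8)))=24 / 95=0.25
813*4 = 3252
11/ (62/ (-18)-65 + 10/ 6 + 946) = 99/ 7913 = 0.01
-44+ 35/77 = -479/11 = -43.55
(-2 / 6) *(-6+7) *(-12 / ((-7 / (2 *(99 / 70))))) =-396 / 245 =-1.62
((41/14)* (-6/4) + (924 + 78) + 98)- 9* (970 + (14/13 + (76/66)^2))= -337201703/44044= -7656.02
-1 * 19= -19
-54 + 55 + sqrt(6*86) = 1 + 2*sqrt(129) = 23.72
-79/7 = -11.29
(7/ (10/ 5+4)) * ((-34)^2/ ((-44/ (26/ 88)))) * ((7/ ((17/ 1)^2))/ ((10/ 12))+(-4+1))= 26.91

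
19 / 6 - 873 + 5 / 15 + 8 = -861.50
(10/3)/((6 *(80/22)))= 11/72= 0.15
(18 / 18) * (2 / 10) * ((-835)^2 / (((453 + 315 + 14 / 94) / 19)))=124524385 / 36103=3449.14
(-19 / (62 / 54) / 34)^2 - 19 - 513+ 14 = -575191319 / 1110916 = -517.76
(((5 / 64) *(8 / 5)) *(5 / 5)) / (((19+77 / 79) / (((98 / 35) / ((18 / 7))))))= 3871 / 568080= 0.01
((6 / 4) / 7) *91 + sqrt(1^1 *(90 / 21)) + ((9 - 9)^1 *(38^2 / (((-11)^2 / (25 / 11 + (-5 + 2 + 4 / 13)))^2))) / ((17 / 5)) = sqrt(210) / 7 + 39 / 2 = 21.57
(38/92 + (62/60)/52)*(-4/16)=-15533/143520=-0.11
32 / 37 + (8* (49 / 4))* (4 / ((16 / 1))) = 1877 / 74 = 25.36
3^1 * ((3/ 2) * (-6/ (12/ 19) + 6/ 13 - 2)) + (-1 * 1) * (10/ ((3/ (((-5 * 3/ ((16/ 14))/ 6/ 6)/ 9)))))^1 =-834617/ 16848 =-49.54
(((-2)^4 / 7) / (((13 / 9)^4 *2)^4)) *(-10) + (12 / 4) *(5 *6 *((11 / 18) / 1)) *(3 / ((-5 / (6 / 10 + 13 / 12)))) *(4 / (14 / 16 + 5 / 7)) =-289805164238425409606042 / 2072772737605605204715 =-139.82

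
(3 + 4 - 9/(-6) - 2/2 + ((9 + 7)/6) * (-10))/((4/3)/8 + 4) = -23/5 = -4.60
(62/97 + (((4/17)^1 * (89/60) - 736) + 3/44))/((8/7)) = -5599079801/8706720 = -643.08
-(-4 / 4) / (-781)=-1 / 781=-0.00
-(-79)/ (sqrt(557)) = 79 * sqrt(557)/ 557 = 3.35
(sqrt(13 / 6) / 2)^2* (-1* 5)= -65 / 24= -2.71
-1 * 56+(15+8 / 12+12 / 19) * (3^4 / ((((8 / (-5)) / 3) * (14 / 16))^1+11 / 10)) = 732274 / 361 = 2028.46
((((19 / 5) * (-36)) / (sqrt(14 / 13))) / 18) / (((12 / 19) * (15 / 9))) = -6.96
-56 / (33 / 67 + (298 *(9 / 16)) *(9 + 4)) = -30016 / 1168275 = -0.03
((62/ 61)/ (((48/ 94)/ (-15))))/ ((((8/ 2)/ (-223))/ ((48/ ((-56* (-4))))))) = 4873665/ 13664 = 356.68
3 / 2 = 1.50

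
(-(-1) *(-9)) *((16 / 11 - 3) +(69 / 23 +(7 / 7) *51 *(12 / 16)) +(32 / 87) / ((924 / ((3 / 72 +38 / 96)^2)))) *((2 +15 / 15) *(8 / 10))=-994839 / 1160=-857.62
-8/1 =-8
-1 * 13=-13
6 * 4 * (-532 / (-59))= 216.41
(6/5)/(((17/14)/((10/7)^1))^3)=9600/4913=1.95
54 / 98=27 / 49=0.55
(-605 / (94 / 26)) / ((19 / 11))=-86515 / 893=-96.88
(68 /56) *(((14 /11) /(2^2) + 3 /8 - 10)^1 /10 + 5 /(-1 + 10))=-50507 /110880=-0.46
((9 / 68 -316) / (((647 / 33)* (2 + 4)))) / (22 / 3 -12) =0.58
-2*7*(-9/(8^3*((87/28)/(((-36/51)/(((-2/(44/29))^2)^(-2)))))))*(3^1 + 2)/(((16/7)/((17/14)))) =-0.45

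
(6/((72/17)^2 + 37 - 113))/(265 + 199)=-867/3892960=-0.00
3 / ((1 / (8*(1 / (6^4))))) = 0.02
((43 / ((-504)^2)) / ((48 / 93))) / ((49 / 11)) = 14663 / 199148544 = 0.00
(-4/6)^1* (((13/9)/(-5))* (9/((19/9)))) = 78/95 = 0.82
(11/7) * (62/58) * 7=341/29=11.76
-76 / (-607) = 76 / 607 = 0.13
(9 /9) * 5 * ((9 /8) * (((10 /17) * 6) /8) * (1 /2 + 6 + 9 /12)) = 19575 /1088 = 17.99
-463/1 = -463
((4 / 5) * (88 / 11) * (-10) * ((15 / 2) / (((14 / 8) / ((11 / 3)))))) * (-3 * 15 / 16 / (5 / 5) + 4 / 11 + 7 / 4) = 702.86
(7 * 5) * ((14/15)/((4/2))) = 49/3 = 16.33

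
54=54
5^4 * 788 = 492500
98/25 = 3.92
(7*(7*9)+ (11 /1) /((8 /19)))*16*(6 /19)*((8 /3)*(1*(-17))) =-2032928 /19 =-106996.21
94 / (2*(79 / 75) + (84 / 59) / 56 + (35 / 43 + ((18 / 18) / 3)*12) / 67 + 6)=2396703900 / 209174639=11.46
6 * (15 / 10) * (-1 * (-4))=36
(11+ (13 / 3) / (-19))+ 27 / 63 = 11.20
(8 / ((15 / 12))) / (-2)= -3.20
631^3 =251239591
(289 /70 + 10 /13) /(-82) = -4457 /74620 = -0.06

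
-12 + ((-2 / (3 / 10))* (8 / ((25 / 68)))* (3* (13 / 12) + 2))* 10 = -7628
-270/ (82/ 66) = -8910/ 41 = -217.32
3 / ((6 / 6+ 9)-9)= 3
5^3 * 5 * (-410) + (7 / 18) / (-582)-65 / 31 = -83219406157 / 324756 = -256252.10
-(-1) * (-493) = -493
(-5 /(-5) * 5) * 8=40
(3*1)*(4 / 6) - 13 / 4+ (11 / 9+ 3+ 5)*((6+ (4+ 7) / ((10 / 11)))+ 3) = 34801 / 180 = 193.34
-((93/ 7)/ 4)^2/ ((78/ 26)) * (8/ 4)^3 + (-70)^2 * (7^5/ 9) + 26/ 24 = 9150449.44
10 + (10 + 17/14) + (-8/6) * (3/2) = 269/14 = 19.21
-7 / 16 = -0.44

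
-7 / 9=-0.78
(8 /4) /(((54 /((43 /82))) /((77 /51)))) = 3311 /112914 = 0.03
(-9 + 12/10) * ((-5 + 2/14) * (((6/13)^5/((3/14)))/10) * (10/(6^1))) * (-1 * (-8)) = 705024/142805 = 4.94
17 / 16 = 1.06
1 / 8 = 0.12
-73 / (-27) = 73 / 27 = 2.70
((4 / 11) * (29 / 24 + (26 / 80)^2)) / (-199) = -6307 / 2626800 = -0.00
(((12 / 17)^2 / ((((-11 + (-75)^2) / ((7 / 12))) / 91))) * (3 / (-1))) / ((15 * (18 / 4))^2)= -728 / 234675225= -0.00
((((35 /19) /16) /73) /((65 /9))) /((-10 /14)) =-441 /1442480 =-0.00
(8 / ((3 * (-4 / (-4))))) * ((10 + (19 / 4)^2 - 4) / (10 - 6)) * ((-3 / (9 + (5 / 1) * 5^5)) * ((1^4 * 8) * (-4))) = 914 / 7817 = 0.12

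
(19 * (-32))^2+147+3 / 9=1109434 / 3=369811.33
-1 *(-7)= 7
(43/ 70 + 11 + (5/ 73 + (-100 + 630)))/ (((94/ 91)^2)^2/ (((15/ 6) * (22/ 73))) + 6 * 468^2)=298281379743347/ 723643341715765088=0.00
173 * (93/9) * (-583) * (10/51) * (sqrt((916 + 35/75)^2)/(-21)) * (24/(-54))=-343854150904/86751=-3963690.92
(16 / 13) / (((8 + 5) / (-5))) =-80 / 169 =-0.47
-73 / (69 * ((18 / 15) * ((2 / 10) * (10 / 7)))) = -2555 / 828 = -3.09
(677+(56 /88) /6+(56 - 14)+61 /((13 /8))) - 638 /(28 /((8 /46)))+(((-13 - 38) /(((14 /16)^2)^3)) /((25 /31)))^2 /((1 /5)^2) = 3394819814556785090939 /6828599040613350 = 497147.33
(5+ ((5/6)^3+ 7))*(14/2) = 19019/216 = 88.05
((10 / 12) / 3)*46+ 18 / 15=629 / 45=13.98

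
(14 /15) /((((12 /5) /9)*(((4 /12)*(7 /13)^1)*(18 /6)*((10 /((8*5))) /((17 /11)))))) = 442 /11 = 40.18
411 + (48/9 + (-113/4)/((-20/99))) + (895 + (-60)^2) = 1212281/240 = 5051.17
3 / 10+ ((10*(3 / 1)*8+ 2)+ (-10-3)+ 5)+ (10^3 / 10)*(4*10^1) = 4234.30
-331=-331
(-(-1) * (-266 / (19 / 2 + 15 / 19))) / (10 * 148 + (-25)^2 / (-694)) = -7014952 / 401359545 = -0.02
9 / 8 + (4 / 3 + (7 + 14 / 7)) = 275 / 24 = 11.46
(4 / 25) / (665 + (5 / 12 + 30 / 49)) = 2352 / 9790625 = 0.00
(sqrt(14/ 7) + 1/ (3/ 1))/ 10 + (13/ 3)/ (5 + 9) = sqrt(2)/ 10 + 12/ 35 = 0.48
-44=-44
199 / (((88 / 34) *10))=3383 / 440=7.69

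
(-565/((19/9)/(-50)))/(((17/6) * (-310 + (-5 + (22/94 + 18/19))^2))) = -2134225350/133495951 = -15.99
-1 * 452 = -452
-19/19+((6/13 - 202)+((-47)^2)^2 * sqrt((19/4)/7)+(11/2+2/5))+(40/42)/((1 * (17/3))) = 4019462.57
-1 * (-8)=8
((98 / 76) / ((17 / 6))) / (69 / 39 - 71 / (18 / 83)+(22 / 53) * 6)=-1823094 / 1294405381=-0.00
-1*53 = -53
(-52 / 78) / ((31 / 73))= -146 / 93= -1.57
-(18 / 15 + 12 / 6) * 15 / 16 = -3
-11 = -11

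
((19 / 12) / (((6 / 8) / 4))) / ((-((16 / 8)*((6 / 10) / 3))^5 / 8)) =-59375 / 9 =-6597.22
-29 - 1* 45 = -74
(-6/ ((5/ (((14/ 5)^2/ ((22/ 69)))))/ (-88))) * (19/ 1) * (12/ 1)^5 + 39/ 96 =49105056302681/ 4000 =12276264075.67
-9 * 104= -936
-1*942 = -942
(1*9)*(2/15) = 6/5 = 1.20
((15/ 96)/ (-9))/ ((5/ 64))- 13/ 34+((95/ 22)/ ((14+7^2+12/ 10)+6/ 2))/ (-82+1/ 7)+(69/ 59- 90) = -54278920601/ 606903264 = -89.44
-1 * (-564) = 564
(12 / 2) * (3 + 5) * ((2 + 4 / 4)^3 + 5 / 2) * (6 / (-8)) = -1062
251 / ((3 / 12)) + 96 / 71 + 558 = 110998 / 71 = 1563.35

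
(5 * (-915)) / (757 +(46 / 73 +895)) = -111325 / 40214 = -2.77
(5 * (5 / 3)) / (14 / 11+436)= 55 / 2886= 0.02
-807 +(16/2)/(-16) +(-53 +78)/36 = -29045/36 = -806.81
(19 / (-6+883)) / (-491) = -19 / 430607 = -0.00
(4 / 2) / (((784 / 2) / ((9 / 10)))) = 0.00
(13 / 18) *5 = 65 / 18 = 3.61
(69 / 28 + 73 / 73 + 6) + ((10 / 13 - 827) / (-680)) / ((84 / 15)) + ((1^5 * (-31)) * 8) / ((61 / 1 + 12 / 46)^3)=1340468695931805 / 138475605029216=9.68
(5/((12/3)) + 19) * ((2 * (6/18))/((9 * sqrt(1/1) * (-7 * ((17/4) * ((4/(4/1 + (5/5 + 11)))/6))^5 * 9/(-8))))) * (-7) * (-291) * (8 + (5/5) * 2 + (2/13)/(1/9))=468219617869824/18458141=25366564.16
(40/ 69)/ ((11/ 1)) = 40/ 759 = 0.05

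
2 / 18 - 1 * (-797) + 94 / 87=208328 / 261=798.19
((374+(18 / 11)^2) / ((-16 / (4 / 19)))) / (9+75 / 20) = -45578 / 117249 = -0.39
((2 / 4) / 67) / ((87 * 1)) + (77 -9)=792745 / 11658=68.00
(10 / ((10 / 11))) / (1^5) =11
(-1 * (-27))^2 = 729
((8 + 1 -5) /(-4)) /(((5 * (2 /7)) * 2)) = -7 /20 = -0.35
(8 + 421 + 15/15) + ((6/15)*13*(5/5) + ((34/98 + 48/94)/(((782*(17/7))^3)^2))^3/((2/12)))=18998731672433728256487164020512627380881671558639623598699242138785763592755226409/43655173879673088824648814385369088650922958544668252754364063739296331626577920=435.20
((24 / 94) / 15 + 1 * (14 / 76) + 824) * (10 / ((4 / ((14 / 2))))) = 51520819 / 3572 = 14423.52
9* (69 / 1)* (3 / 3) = 621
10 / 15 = 2 / 3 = 0.67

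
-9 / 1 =-9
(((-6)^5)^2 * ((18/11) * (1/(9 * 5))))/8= 15116544/55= 274846.25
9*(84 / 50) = 378 / 25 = 15.12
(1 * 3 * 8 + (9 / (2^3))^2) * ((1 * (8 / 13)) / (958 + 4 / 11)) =0.02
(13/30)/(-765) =-13/22950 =-0.00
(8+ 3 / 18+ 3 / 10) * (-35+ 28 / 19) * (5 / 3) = -80899 / 171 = -473.09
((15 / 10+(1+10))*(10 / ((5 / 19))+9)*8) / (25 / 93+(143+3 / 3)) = 437100 / 13417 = 32.58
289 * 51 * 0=0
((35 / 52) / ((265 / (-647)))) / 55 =-4529 / 151580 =-0.03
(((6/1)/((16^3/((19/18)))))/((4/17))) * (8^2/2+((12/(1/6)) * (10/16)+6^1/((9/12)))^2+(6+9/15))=18.71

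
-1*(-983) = 983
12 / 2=6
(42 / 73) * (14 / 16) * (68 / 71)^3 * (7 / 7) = 11555376 / 26127503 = 0.44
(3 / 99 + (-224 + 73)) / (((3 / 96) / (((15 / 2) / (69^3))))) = -0.11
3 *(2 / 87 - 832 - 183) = -88303 / 29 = -3044.93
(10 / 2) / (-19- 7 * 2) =-5 / 33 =-0.15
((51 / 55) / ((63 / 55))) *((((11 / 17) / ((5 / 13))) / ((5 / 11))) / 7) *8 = 12584 / 3675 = 3.42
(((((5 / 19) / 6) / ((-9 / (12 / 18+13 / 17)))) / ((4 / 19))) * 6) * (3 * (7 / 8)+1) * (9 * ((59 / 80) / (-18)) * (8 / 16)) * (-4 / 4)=-124903 / 940032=-0.13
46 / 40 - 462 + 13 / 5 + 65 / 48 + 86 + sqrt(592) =-17803 / 48 + 4 * sqrt(37) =-346.56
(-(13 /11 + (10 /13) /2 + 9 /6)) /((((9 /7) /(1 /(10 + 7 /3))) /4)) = -12278 /15873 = -0.77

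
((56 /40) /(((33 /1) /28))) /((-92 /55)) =-49 /69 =-0.71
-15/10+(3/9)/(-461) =-4151/2766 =-1.50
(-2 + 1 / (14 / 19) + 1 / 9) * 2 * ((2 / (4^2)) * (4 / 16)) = -67 / 2016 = -0.03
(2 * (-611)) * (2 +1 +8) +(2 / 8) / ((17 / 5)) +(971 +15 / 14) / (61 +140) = -1285607051 / 95676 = -13437.09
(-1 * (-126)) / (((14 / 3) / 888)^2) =31936032 / 7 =4562290.29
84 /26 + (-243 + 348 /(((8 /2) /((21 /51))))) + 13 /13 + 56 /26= -44375 /221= -200.79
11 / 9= 1.22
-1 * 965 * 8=-7720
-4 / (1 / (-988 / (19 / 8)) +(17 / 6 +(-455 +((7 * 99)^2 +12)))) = -4992 / 598801421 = -0.00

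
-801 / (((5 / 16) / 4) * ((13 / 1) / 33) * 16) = -105732 / 65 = -1626.65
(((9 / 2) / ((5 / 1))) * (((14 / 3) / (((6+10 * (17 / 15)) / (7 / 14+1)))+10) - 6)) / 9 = 229 / 520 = 0.44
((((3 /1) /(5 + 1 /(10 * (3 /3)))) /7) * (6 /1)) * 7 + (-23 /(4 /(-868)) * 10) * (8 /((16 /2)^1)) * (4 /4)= 848530 /17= 49913.53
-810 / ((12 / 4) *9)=-30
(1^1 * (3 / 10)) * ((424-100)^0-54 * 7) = -1131 / 10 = -113.10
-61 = -61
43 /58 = 0.74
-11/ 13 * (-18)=198/ 13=15.23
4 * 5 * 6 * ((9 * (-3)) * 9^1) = -29160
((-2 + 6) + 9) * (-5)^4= 8125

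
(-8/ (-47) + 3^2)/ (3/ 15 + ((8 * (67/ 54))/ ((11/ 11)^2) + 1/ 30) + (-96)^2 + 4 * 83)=116370/ 121293041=0.00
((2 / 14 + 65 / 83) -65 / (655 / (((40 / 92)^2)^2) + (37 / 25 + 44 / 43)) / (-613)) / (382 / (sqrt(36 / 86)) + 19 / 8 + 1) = -1010769494089050288 / 112739986377090014321687 + 19067355394667516544*sqrt(86) / 112739986377090014321687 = 0.00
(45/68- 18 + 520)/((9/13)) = 444353/612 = 726.07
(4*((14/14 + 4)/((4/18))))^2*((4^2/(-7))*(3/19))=-388800/133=-2923.31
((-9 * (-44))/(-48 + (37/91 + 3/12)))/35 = -20592/86165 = -0.24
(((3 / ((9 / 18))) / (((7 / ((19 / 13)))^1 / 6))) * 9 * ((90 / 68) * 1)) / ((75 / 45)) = 83106 / 1547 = 53.72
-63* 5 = -315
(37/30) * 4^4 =4736/15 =315.73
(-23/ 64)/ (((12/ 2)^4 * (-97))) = 23/ 8045568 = 0.00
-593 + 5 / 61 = -36168 / 61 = -592.92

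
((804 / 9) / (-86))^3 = -2406104 / 2146689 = -1.12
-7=-7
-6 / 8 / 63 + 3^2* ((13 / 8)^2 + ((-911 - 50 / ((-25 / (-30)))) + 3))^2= 721439286797 / 86016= 8387268.49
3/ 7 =0.43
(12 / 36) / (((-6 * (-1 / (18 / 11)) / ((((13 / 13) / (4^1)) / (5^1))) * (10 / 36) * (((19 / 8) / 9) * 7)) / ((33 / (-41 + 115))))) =0.00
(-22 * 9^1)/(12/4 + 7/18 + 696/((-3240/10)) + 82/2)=-10692/2281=-4.69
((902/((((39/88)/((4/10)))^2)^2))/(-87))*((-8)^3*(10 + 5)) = 443125935898624/8386223625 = 52839.75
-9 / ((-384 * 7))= 0.00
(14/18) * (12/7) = 4/3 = 1.33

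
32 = 32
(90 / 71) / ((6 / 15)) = 225 / 71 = 3.17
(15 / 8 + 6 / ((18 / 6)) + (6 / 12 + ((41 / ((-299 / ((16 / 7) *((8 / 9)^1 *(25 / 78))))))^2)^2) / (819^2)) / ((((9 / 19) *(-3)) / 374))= -1019.84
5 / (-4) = -5 / 4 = -1.25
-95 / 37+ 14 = 423 / 37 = 11.43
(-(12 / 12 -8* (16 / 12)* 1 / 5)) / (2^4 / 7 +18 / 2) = 119 / 1185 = 0.10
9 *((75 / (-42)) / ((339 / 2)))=-75 / 791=-0.09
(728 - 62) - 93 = 573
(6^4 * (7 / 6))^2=2286144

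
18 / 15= 6 / 5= 1.20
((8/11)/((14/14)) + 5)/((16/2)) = 63/88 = 0.72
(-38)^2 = 1444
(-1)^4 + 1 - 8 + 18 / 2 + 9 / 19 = 3.47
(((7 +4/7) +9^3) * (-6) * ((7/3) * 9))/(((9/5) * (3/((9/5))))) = -30936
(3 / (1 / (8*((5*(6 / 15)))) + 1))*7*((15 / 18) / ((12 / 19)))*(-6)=-156.47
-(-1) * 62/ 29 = 62/ 29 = 2.14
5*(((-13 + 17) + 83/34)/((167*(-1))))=-1095/5678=-0.19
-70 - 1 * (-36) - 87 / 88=-3079 / 88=-34.99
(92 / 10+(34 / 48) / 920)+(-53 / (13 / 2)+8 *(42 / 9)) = 3672223 / 95680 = 38.38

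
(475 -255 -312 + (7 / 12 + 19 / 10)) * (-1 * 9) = 16113 / 20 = 805.65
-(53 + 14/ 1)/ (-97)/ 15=67/ 1455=0.05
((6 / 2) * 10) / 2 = 15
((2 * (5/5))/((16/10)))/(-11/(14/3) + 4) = 35/46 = 0.76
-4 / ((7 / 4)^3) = -0.75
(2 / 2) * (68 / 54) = 34 / 27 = 1.26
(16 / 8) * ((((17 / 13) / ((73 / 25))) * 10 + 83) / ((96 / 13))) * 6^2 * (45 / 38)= 11207295 / 11096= 1010.03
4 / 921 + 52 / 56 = 0.93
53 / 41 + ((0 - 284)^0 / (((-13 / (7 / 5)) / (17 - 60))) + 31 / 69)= 1171849 / 183885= 6.37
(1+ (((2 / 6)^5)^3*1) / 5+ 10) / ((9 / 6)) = 1578379772 / 215233605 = 7.33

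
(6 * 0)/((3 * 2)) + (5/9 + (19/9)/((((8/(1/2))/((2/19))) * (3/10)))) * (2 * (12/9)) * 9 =14.44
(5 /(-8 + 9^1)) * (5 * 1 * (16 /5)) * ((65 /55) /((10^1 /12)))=1248 /11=113.45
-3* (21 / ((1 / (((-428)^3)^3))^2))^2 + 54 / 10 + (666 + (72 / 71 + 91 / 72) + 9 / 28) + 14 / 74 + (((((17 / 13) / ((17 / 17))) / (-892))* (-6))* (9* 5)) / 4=-684879807414053234840222642840853406727587883133882674221630096560022715306370418032053891248257095735590123 / 9595747980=-71373259160361278562906010000000000000000000000000000000000000000000000000000000000000000000000000.00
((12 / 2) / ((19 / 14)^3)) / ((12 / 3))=4116 / 6859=0.60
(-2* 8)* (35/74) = -280/37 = -7.57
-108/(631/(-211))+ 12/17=394968/10727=36.82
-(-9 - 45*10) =459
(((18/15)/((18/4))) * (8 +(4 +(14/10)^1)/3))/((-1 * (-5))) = 196/375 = 0.52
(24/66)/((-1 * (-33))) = 4/363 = 0.01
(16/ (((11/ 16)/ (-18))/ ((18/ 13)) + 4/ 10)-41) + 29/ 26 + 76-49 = 7548965/ 250978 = 30.08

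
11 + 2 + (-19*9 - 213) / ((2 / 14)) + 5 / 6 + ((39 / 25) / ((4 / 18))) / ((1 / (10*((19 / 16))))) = -621793 / 240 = -2590.80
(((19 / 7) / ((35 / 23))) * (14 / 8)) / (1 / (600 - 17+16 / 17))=4338099 / 2380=1822.73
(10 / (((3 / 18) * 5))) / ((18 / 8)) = 16 / 3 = 5.33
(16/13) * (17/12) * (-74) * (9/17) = -888/13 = -68.31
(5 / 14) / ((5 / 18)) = 9 / 7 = 1.29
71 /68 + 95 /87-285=-1673423 /5916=-282.86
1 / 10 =0.10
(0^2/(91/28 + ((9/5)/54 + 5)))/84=0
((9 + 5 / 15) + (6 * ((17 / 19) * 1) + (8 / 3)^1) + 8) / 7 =482 / 133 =3.62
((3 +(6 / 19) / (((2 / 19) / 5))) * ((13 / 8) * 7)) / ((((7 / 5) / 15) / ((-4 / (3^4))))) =-325 / 3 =-108.33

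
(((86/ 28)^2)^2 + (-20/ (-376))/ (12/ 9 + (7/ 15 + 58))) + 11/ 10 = 243193683529/ 2699300240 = 90.10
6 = 6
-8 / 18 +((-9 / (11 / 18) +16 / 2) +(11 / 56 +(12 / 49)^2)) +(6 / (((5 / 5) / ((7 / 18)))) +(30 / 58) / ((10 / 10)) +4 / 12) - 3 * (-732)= 120895212211 / 55146168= 2192.27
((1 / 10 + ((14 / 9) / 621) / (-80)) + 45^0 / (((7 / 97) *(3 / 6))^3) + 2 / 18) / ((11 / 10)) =19351.86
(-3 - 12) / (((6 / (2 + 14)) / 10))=-400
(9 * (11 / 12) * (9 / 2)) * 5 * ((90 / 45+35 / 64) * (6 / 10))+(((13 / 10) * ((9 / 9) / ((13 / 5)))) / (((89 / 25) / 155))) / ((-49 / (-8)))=641297113 / 2232832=287.21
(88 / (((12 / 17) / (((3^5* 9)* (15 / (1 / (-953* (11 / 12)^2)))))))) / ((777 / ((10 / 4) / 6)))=-14555383425 / 8288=-1756199.74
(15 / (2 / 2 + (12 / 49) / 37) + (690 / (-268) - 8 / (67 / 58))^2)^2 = 23568697441 / 2131600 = 11056.81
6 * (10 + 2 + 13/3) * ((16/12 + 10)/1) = 3332/3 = 1110.67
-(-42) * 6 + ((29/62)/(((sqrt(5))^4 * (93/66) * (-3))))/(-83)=1507521019/5982225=252.00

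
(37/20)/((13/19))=703/260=2.70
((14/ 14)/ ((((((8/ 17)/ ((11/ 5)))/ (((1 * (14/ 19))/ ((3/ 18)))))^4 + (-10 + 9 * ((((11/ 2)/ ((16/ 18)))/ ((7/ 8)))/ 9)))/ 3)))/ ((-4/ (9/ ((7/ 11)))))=10090252039070511/ 2785855619495966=3.62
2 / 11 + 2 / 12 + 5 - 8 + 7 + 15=1277 / 66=19.35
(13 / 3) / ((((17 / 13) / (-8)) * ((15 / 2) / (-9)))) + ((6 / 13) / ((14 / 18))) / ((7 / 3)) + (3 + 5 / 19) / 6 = 100642921 / 3086265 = 32.61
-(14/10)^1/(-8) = 7/40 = 0.18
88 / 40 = 11 / 5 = 2.20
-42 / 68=-21 / 34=-0.62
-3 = -3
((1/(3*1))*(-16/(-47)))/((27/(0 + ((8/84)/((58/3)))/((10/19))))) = 152/3864105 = 0.00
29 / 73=0.40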